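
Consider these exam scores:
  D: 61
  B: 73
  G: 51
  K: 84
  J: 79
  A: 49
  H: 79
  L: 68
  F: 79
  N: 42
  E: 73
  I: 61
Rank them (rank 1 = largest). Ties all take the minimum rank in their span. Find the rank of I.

Sorted (descending): 84, 79, 79, 79, 73, 73, 68, 61, 61, 51, 49, 42
The 3 values of 79 occupy positions 2–4 → each gets rank 2.
The 2 values of 73 occupy positions 5–6 → each gets rank 5.
The 2 values of 61 occupy positions 8–9 → each gets rank 8.
I has value 61 → rank 8.

8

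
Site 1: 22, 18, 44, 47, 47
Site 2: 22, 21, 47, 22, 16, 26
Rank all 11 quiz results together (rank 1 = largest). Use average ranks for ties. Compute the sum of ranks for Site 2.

41

Sorted (descending): 47, 47, 47, 44, 26, 22, 22, 22, 21, 18, 16
The 3 values of 47 occupy positions 1–3 → average rank 2.
The 3 values of 22 occupy positions 6–8 → average rank 7.
Site 2 values → pooled ranks: 22→7, 21→9, 47→2, 22→7, 16→11, 26→5
Rank sum = 7 + 9 + 2 + 7 + 11 + 5 = 41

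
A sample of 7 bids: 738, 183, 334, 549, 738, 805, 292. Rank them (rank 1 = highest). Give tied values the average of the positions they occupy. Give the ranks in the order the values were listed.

2.5, 7, 5, 4, 2.5, 1, 6

Sorted (descending): 805, 738, 738, 549, 334, 292, 183
The 2 values of 738 occupy positions 2–3 → average rank (2+3)/2 = 2.5.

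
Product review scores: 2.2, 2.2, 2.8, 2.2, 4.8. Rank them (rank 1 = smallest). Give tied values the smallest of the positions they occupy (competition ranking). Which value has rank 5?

Sorted (ascending): 2.2, 2.2, 2.2, 2.8, 4.8
The 3 values of 2.2 occupy positions 1–3 → each gets rank 1.
Rank 5 → value 4.8.

4.8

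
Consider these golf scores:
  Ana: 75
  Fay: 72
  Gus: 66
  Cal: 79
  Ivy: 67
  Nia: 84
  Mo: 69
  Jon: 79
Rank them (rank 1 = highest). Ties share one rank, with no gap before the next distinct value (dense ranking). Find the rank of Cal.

Sorted (descending): 84, 79, 79, 75, 72, 69, 67, 66
The 2 values of 79 share dense rank 2.
Remaining distinct values take the next consecutive integers.
Cal has value 79 → rank 2.

2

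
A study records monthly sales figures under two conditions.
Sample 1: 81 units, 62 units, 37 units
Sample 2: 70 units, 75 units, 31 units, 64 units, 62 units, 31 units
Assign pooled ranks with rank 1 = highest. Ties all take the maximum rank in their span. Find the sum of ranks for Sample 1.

Sorted (descending): 81, 75, 70, 64, 62, 62, 37, 31, 31
The 2 values of 62 occupy positions 5–6 → each gets rank 6.
The 2 values of 31 occupy positions 8–9 → each gets rank 9.
Sample 1 values → pooled ranks: 81→1, 62→6, 37→7
Rank sum = 1 + 6 + 7 = 14

14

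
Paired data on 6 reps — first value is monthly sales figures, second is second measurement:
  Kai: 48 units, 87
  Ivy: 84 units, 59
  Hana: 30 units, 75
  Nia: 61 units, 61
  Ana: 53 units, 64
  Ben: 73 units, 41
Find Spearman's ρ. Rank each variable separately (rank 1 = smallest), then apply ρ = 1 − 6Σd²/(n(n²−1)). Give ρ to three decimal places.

-0.886

Ranks of variable 1: 2, 6, 1, 4, 3, 5
Ranks of variable 2: 6, 2, 5, 3, 4, 1
d = r₁ − r₂: -4, 4, -4, 1, -1, 4
d²: 16, 16, 16, 1, 1, 16; Σd² = 66
ρ = 1 − 6·66/(6·35) = 1 − 396/210 = -0.886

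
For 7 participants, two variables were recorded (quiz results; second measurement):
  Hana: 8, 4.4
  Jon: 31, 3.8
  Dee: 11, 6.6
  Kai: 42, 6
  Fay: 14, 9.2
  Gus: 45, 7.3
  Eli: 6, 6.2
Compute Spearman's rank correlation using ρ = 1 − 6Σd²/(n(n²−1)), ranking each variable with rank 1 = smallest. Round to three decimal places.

0.143

Ranks of variable 1: 2, 5, 3, 6, 4, 7, 1
Ranks of variable 2: 2, 1, 5, 3, 7, 6, 4
d = r₁ − r₂: 0, 4, -2, 3, -3, 1, -3
d²: 0, 16, 4, 9, 9, 1, 9; Σd² = 48
ρ = 1 − 6·48/(7·48) = 1 − 288/336 = 0.143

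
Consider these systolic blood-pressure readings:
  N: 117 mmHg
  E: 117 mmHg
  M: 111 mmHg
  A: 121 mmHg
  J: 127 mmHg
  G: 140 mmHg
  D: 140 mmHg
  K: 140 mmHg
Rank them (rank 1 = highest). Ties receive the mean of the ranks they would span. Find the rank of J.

Sorted (descending): 140, 140, 140, 127, 121, 117, 117, 111
The 3 values of 140 occupy positions 1–3 → average rank 2.
The 2 values of 117 occupy positions 6–7 → average rank (6+7)/2 = 6.5.
J has value 127 mmHg → rank 4.

4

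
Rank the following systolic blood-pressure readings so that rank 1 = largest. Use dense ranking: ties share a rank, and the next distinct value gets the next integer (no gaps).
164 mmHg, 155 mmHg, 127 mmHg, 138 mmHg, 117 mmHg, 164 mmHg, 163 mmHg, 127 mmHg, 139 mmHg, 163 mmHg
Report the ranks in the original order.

1, 3, 6, 5, 7, 1, 2, 6, 4, 2

Sorted (descending): 164, 164, 163, 163, 155, 139, 138, 127, 127, 117
The 2 values of 164 share dense rank 1.
The 2 values of 163 share dense rank 2.
The 2 values of 127 share dense rank 6.
Remaining distinct values take the next consecutive integers.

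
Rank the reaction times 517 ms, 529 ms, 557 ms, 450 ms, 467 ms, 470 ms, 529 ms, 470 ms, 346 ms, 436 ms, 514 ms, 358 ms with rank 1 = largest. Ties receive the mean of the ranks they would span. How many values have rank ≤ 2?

1

Sorted (descending): 557, 529, 529, 517, 514, 470, 470, 467, 450, 436, 358, 346
The 2 values of 529 occupy positions 2–3 → average rank (2+3)/2 = 2.5.
The 2 values of 470 occupy positions 6–7 → average rank (6+7)/2 = 6.5.
Ranks ≤ 2: {1} → 1 value.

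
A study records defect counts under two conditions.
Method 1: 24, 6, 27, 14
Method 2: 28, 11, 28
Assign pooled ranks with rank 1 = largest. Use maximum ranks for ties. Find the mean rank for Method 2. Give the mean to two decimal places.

Sorted (descending): 28, 28, 27, 24, 14, 11, 6
The 2 values of 28 occupy positions 1–2 → each gets rank 2.
Method 2 values → pooled ranks: 28→2, 11→6, 28→2
Mean rank = (2 + 6 + 2) / 3 = 3.33

3.33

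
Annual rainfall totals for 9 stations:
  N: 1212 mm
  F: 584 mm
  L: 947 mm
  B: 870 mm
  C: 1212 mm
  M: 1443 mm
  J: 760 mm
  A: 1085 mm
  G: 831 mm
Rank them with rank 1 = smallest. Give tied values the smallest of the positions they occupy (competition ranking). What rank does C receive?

7

Sorted (ascending): 584, 760, 831, 870, 947, 1085, 1212, 1212, 1443
The 2 values of 1212 occupy positions 7–8 → each gets rank 7.
C has value 1212 mm → rank 7.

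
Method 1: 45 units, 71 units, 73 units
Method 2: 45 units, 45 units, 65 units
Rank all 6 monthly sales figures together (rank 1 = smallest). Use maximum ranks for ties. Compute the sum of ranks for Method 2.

10

Sorted (ascending): 45, 45, 45, 65, 71, 73
The 3 values of 45 occupy positions 1–3 → each gets rank 3.
Method 2 values → pooled ranks: 45→3, 45→3, 65→4
Rank sum = 3 + 3 + 4 = 10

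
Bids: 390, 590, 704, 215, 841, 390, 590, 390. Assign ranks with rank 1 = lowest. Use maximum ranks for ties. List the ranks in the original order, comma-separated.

4, 6, 7, 1, 8, 4, 6, 4

Sorted (ascending): 215, 390, 390, 390, 590, 590, 704, 841
The 3 values of 390 occupy positions 2–4 → each gets rank 4.
The 2 values of 590 occupy positions 5–6 → each gets rank 6.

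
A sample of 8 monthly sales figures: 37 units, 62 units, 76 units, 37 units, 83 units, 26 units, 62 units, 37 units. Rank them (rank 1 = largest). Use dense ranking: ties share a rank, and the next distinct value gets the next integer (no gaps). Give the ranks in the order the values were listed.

Sorted (descending): 83, 76, 62, 62, 37, 37, 37, 26
The 2 values of 62 share dense rank 3.
The 3 values of 37 share dense rank 4.
Remaining distinct values take the next consecutive integers.

4, 3, 2, 4, 1, 5, 3, 4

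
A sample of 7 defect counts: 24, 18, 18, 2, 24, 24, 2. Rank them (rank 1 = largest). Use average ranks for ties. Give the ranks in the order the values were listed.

2, 4.5, 4.5, 6.5, 2, 2, 6.5

Sorted (descending): 24, 24, 24, 18, 18, 2, 2
The 3 values of 24 occupy positions 1–3 → average rank 2.
The 2 values of 18 occupy positions 4–5 → average rank (4+5)/2 = 4.5.
The 2 values of 2 occupy positions 6–7 → average rank (6+7)/2 = 6.5.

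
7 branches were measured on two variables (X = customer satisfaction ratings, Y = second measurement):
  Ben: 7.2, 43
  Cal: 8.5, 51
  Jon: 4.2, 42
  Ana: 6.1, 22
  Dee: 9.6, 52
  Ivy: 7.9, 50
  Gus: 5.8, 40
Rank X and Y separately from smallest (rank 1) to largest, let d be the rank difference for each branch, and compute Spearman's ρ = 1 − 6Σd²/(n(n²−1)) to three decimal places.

Ranks of variable 1: 4, 6, 1, 3, 7, 5, 2
Ranks of variable 2: 4, 6, 3, 1, 7, 5, 2
d = r₁ − r₂: 0, 0, -2, 2, 0, 0, 0
d²: 0, 0, 4, 4, 0, 0, 0; Σd² = 8
ρ = 1 − 6·8/(7·48) = 1 − 48/336 = 0.857

0.857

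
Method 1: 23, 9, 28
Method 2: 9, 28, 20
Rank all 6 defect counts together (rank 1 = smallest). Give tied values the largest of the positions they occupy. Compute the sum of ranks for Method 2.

Sorted (ascending): 9, 9, 20, 23, 28, 28
The 2 values of 9 occupy positions 1–2 → each gets rank 2.
The 2 values of 28 occupy positions 5–6 → each gets rank 6.
Method 2 values → pooled ranks: 9→2, 28→6, 20→3
Rank sum = 2 + 6 + 3 = 11

11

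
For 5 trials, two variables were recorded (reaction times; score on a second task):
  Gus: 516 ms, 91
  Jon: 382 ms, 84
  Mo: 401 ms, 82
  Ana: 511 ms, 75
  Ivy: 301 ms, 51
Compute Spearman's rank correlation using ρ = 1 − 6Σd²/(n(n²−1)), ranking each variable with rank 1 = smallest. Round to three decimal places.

Ranks of variable 1: 5, 2, 3, 4, 1
Ranks of variable 2: 5, 4, 3, 2, 1
d = r₁ − r₂: 0, -2, 0, 2, 0
d²: 0, 4, 0, 4, 0; Σd² = 8
ρ = 1 − 6·8/(5·24) = 1 − 48/120 = 0.600

0.600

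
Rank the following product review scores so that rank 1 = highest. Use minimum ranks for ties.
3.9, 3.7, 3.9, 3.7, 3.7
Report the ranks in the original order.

1, 3, 1, 3, 3

Sorted (descending): 3.9, 3.9, 3.7, 3.7, 3.7
The 2 values of 3.9 occupy positions 1–2 → each gets rank 1.
The 3 values of 3.7 occupy positions 3–5 → each gets rank 3.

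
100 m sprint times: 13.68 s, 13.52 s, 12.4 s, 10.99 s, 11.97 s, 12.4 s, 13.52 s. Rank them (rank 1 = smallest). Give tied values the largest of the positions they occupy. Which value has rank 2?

11.97

Sorted (ascending): 10.99, 11.97, 12.4, 12.4, 13.52, 13.52, 13.68
The 2 values of 12.4 occupy positions 3–4 → each gets rank 4.
The 2 values of 13.52 occupy positions 5–6 → each gets rank 6.
Rank 2 → value 11.97.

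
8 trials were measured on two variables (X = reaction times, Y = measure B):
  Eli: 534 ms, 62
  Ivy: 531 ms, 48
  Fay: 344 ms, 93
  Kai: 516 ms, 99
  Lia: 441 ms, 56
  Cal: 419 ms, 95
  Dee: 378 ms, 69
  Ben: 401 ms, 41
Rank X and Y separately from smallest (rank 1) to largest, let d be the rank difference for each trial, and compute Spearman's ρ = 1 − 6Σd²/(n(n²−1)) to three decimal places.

-0.143

Ranks of variable 1: 8, 7, 1, 6, 5, 4, 2, 3
Ranks of variable 2: 4, 2, 6, 8, 3, 7, 5, 1
d = r₁ − r₂: 4, 5, -5, -2, 2, -3, -3, 2
d²: 16, 25, 25, 4, 4, 9, 9, 4; Σd² = 96
ρ = 1 − 6·96/(8·63) = 1 − 576/504 = -0.143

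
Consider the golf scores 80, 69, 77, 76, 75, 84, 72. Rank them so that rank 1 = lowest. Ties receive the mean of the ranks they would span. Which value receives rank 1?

Sorted (ascending): 69, 72, 75, 76, 77, 80, 84
No ties — each value takes its position as its rank.
Rank 1 → value 69.

69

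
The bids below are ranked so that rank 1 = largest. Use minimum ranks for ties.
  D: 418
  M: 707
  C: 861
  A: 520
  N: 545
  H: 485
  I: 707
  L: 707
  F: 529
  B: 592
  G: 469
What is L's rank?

Sorted (descending): 861, 707, 707, 707, 592, 545, 529, 520, 485, 469, 418
The 3 values of 707 occupy positions 2–4 → each gets rank 2.
L has value 707 → rank 2.

2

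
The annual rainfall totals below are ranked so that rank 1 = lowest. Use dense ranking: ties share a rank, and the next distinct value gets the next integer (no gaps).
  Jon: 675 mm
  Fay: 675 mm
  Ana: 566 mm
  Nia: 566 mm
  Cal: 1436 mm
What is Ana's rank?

1

Sorted (ascending): 566, 566, 675, 675, 1436
The 2 values of 566 share dense rank 1.
The 2 values of 675 share dense rank 2.
Remaining distinct values take the next consecutive integers.
Ana has value 566 mm → rank 1.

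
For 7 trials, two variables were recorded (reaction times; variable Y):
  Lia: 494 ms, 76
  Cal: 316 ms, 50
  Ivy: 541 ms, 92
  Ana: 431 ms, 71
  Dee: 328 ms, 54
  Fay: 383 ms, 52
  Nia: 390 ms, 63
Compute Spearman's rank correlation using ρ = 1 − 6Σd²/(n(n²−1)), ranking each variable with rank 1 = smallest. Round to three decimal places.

Ranks of variable 1: 6, 1, 7, 5, 2, 3, 4
Ranks of variable 2: 6, 1, 7, 5, 3, 2, 4
d = r₁ − r₂: 0, 0, 0, 0, -1, 1, 0
d²: 0, 0, 0, 0, 1, 1, 0; Σd² = 2
ρ = 1 − 6·2/(7·48) = 1 − 12/336 = 0.964

0.964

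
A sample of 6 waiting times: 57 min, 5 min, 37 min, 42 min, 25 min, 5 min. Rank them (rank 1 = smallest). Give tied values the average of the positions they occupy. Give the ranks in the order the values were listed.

6, 1.5, 4, 5, 3, 1.5

Sorted (ascending): 5, 5, 25, 37, 42, 57
The 2 values of 5 occupy positions 1–2 → average rank (1+2)/2 = 1.5.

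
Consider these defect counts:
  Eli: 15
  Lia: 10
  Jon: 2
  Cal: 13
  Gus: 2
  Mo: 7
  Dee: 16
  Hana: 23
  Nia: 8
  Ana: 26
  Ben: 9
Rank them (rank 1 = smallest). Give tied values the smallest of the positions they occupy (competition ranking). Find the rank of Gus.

Sorted (ascending): 2, 2, 7, 8, 9, 10, 13, 15, 16, 23, 26
The 2 values of 2 occupy positions 1–2 → each gets rank 1.
Gus has value 2 → rank 1.

1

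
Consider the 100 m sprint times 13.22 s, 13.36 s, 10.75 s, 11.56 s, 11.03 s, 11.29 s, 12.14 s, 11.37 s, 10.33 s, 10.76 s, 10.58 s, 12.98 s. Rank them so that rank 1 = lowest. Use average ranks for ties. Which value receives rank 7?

Sorted (ascending): 10.33, 10.58, 10.75, 10.76, 11.03, 11.29, 11.37, 11.56, 12.14, 12.98, 13.22, 13.36
No ties — each value takes its position as its rank.
Rank 7 → value 11.37.

11.37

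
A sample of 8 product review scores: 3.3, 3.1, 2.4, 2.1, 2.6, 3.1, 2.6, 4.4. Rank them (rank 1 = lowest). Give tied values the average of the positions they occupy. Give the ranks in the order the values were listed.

Sorted (ascending): 2.1, 2.4, 2.6, 2.6, 3.1, 3.1, 3.3, 4.4
The 2 values of 2.6 occupy positions 3–4 → average rank (3+4)/2 = 3.5.
The 2 values of 3.1 occupy positions 5–6 → average rank (5+6)/2 = 5.5.

7, 5.5, 2, 1, 3.5, 5.5, 3.5, 8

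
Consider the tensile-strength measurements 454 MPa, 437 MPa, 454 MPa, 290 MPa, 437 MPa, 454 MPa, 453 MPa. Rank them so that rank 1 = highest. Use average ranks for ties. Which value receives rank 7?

290

Sorted (descending): 454, 454, 454, 453, 437, 437, 290
The 3 values of 454 occupy positions 1–3 → average rank 2.
The 2 values of 437 occupy positions 5–6 → average rank (5+6)/2 = 5.5.
Rank 7 → value 290.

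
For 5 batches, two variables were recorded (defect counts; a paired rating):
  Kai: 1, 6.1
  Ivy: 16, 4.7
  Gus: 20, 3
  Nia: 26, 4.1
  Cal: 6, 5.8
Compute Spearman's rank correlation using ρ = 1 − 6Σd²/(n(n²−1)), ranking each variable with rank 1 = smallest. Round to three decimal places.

Ranks of variable 1: 1, 3, 4, 5, 2
Ranks of variable 2: 5, 3, 1, 2, 4
d = r₁ − r₂: -4, 0, 3, 3, -2
d²: 16, 0, 9, 9, 4; Σd² = 38
ρ = 1 − 6·38/(5·24) = 1 − 228/120 = -0.900

-0.900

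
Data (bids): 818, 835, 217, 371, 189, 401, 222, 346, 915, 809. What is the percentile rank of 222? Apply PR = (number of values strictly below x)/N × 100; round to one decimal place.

N = 10.
Strictly below 222: 2. Equal to 222: 1.
PR = 2/10 × 100 = 20.0

20.0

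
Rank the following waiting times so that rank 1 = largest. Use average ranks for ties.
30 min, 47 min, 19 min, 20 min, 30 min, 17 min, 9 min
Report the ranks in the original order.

Sorted (descending): 47, 30, 30, 20, 19, 17, 9
The 2 values of 30 occupy positions 2–3 → average rank (2+3)/2 = 2.5.

2.5, 1, 5, 4, 2.5, 6, 7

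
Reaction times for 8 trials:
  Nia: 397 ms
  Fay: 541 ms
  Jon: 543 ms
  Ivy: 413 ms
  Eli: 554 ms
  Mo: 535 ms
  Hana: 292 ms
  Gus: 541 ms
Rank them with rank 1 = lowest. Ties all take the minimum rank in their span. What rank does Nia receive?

Sorted (ascending): 292, 397, 413, 535, 541, 541, 543, 554
The 2 values of 541 occupy positions 5–6 → each gets rank 5.
Nia has value 397 ms → rank 2.

2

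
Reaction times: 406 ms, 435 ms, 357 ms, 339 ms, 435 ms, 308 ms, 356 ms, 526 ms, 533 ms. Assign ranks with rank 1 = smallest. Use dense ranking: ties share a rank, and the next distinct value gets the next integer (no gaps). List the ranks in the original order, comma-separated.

5, 6, 4, 2, 6, 1, 3, 7, 8

Sorted (ascending): 308, 339, 356, 357, 406, 435, 435, 526, 533
The 2 values of 435 share dense rank 6.
Remaining distinct values take the next consecutive integers.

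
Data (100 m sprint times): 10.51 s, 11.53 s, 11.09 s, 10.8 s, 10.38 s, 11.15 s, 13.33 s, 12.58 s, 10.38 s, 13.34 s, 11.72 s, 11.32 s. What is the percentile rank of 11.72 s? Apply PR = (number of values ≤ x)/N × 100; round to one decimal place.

75.0

N = 12.
Strictly below 11.72: 8. Equal to 11.72: 1.
PR = 9/12 × 100 = 75.0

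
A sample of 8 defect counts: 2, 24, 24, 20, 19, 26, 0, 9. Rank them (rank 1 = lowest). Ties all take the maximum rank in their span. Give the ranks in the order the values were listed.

2, 7, 7, 5, 4, 8, 1, 3

Sorted (ascending): 0, 2, 9, 19, 20, 24, 24, 26
The 2 values of 24 occupy positions 6–7 → each gets rank 7.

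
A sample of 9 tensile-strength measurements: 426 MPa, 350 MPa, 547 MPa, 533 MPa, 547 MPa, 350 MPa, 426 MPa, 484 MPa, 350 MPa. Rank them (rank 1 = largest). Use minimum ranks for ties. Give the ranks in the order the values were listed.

Sorted (descending): 547, 547, 533, 484, 426, 426, 350, 350, 350
The 2 values of 547 occupy positions 1–2 → each gets rank 1.
The 2 values of 426 occupy positions 5–6 → each gets rank 5.
The 3 values of 350 occupy positions 7–9 → each gets rank 7.

5, 7, 1, 3, 1, 7, 5, 4, 7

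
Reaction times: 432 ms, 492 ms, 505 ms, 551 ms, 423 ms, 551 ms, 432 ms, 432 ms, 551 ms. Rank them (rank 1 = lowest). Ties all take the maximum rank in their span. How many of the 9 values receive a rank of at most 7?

6

Sorted (ascending): 423, 432, 432, 432, 492, 505, 551, 551, 551
The 3 values of 432 occupy positions 2–4 → each gets rank 4.
The 3 values of 551 occupy positions 7–9 → each gets rank 9.
Ranks ≤ 7: {1, 4, 4, 4, 5, 6} → 6 values.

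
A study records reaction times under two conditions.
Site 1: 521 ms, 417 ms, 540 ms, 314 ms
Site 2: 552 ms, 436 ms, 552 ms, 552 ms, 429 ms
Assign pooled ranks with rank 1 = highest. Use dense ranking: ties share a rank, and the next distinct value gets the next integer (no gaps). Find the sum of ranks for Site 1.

18

Sorted (descending): 552, 552, 552, 540, 521, 436, 429, 417, 314
The 3 values of 552 share dense rank 1.
Remaining distinct values take the next consecutive integers.
Site 1 values → pooled ranks: 521→3, 417→6, 540→2, 314→7
Rank sum = 3 + 6 + 2 + 7 = 18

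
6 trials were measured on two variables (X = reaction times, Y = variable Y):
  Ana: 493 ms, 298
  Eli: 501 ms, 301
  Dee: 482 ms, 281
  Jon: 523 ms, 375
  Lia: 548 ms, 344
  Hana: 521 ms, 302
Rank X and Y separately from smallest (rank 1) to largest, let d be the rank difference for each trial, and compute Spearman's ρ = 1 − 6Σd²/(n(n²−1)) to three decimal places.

Ranks of variable 1: 2, 3, 1, 5, 6, 4
Ranks of variable 2: 2, 3, 1, 6, 5, 4
d = r₁ − r₂: 0, 0, 0, -1, 1, 0
d²: 0, 0, 0, 1, 1, 0; Σd² = 2
ρ = 1 − 6·2/(6·35) = 1 − 12/210 = 0.943

0.943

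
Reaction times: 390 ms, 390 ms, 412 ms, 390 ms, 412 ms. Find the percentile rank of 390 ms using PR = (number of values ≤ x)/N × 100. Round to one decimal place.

N = 5.
Strictly below 390: 0. Equal to 390: 3.
PR = 3/5 × 100 = 60.0

60.0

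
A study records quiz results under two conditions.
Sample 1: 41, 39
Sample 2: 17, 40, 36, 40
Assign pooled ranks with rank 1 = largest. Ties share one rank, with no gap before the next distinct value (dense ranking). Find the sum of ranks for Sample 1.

Sorted (descending): 41, 40, 40, 39, 36, 17
The 2 values of 40 share dense rank 2.
Remaining distinct values take the next consecutive integers.
Sample 1 values → pooled ranks: 41→1, 39→3
Rank sum = 1 + 3 = 4

4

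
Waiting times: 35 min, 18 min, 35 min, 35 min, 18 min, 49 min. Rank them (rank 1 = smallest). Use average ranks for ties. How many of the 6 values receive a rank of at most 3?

Sorted (ascending): 18, 18, 35, 35, 35, 49
The 2 values of 18 occupy positions 1–2 → average rank (1+2)/2 = 1.5.
The 3 values of 35 occupy positions 3–5 → average rank 4.
Ranks ≤ 3: {1.5, 1.5} → 2 values.

2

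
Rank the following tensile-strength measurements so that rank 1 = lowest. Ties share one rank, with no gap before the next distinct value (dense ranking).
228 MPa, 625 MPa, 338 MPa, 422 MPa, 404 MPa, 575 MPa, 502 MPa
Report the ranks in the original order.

Sorted (ascending): 228, 338, 404, 422, 502, 575, 625
No ties — each value takes its position as its rank.

1, 7, 2, 4, 3, 6, 5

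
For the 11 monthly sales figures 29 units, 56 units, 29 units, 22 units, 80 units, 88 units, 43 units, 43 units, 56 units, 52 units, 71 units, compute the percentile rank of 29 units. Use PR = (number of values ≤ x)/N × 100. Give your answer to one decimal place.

27.3

N = 11.
Strictly below 29: 1. Equal to 29: 2.
PR = 3/11 × 100 = 27.3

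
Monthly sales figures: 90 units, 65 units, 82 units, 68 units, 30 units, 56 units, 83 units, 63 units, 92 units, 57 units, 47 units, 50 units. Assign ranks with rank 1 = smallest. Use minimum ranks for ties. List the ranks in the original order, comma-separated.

Sorted (ascending): 30, 47, 50, 56, 57, 63, 65, 68, 82, 83, 90, 92
No ties — each value takes its position as its rank.

11, 7, 9, 8, 1, 4, 10, 6, 12, 5, 2, 3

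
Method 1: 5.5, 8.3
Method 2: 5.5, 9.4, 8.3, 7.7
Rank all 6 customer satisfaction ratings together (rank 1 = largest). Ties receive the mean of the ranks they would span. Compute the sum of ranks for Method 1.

Sorted (descending): 9.4, 8.3, 8.3, 7.7, 5.5, 5.5
The 2 values of 8.3 occupy positions 2–3 → average rank (2+3)/2 = 2.5.
The 2 values of 5.5 occupy positions 5–6 → average rank (5+6)/2 = 5.5.
Method 1 values → pooled ranks: 5.5→5.5, 8.3→2.5
Rank sum = 5.5 + 2.5 = 8

8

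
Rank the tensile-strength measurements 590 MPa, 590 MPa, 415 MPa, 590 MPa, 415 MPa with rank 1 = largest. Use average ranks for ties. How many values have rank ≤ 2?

3

Sorted (descending): 590, 590, 590, 415, 415
The 3 values of 590 occupy positions 1–3 → average rank 2.
The 2 values of 415 occupy positions 4–5 → average rank (4+5)/2 = 4.5.
Ranks ≤ 2: {2, 2, 2} → 3 values.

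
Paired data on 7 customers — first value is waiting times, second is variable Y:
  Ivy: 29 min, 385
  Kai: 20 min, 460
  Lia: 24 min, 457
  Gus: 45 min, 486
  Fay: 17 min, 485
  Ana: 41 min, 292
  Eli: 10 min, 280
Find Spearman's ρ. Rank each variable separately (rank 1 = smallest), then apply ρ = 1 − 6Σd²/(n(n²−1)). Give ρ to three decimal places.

Ranks of variable 1: 5, 3, 4, 7, 2, 6, 1
Ranks of variable 2: 3, 5, 4, 7, 6, 2, 1
d = r₁ − r₂: 2, -2, 0, 0, -4, 4, 0
d²: 4, 4, 0, 0, 16, 16, 0; Σd² = 40
ρ = 1 − 6·40/(7·48) = 1 − 240/336 = 0.286

0.286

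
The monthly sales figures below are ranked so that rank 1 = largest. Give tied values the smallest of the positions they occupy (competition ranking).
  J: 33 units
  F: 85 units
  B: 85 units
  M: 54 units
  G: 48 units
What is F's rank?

1

Sorted (descending): 85, 85, 54, 48, 33
The 2 values of 85 occupy positions 1–2 → each gets rank 1.
F has value 85 units → rank 1.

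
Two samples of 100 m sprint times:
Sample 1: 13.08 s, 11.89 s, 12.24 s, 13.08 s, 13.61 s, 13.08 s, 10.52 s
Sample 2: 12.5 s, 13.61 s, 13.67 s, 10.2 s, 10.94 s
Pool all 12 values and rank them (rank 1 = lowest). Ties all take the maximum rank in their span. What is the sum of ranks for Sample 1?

Sorted (ascending): 10.2, 10.52, 10.94, 11.89, 12.24, 12.5, 13.08, 13.08, 13.08, 13.61, 13.61, 13.67
The 3 values of 13.08 occupy positions 7–9 → each gets rank 9.
The 2 values of 13.61 occupy positions 10–11 → each gets rank 11.
Sample 1 values → pooled ranks: 13.08→9, 11.89→4, 12.24→5, 13.08→9, 13.61→11, 13.08→9, 10.52→2
Rank sum = 9 + 4 + 5 + 9 + 11 + 9 + 2 = 49

49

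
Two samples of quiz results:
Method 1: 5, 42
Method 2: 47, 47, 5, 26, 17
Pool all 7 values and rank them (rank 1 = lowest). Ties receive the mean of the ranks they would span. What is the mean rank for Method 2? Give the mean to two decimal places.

4.30

Sorted (ascending): 5, 5, 17, 26, 42, 47, 47
The 2 values of 5 occupy positions 1–2 → average rank (1+2)/2 = 1.5.
The 2 values of 47 occupy positions 6–7 → average rank (6+7)/2 = 6.5.
Method 2 values → pooled ranks: 47→6.5, 47→6.5, 5→1.5, 26→4, 17→3
Mean rank = (6.5 + 6.5 + 1.5 + 4 + 3) / 5 = 4.30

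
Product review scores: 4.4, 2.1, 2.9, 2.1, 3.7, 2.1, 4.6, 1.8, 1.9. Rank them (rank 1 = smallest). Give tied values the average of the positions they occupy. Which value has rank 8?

Sorted (ascending): 1.8, 1.9, 2.1, 2.1, 2.1, 2.9, 3.7, 4.4, 4.6
The 3 values of 2.1 occupy positions 3–5 → average rank 4.
Rank 8 → value 4.4.

4.4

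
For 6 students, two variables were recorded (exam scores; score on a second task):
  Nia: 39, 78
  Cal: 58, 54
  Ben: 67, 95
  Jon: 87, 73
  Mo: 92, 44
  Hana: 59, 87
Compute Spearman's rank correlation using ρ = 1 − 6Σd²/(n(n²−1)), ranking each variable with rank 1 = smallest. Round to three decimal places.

Ranks of variable 1: 1, 2, 4, 5, 6, 3
Ranks of variable 2: 4, 2, 6, 3, 1, 5
d = r₁ − r₂: -3, 0, -2, 2, 5, -2
d²: 9, 0, 4, 4, 25, 4; Σd² = 46
ρ = 1 − 6·46/(6·35) = 1 − 276/210 = -0.314

-0.314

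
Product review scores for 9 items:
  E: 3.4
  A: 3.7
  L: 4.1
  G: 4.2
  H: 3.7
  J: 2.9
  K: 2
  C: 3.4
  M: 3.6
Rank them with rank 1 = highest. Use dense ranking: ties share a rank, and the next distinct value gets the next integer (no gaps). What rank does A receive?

3

Sorted (descending): 4.2, 4.1, 3.7, 3.7, 3.6, 3.4, 3.4, 2.9, 2
The 2 values of 3.7 share dense rank 3.
The 2 values of 3.4 share dense rank 5.
Remaining distinct values take the next consecutive integers.
A has value 3.7 → rank 3.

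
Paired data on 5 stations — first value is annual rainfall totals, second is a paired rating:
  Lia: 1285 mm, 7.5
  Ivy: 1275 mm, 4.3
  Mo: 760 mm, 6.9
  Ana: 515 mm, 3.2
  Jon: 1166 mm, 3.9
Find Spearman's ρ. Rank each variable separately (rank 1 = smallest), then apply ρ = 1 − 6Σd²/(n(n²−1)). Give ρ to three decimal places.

Ranks of variable 1: 5, 4, 2, 1, 3
Ranks of variable 2: 5, 3, 4, 1, 2
d = r₁ − r₂: 0, 1, -2, 0, 1
d²: 0, 1, 4, 0, 1; Σd² = 6
ρ = 1 − 6·6/(5·24) = 1 − 36/120 = 0.700

0.700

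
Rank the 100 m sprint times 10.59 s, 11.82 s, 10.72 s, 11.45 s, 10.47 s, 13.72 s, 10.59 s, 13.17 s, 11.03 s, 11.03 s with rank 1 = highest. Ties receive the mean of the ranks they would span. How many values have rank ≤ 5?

4

Sorted (descending): 13.72, 13.17, 11.82, 11.45, 11.03, 11.03, 10.72, 10.59, 10.59, 10.47
The 2 values of 11.03 occupy positions 5–6 → average rank (5+6)/2 = 5.5.
The 2 values of 10.59 occupy positions 8–9 → average rank (8+9)/2 = 8.5.
Ranks ≤ 5: {1, 2, 3, 4} → 4 values.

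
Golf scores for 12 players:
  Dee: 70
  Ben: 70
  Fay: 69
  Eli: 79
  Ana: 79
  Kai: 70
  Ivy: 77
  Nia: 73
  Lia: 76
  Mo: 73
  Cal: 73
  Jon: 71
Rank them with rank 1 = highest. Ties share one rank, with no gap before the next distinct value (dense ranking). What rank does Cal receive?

Sorted (descending): 79, 79, 77, 76, 73, 73, 73, 71, 70, 70, 70, 69
The 2 values of 79 share dense rank 1.
The 3 values of 73 share dense rank 4.
The 3 values of 70 share dense rank 6.
Remaining distinct values take the next consecutive integers.
Cal has value 73 → rank 4.

4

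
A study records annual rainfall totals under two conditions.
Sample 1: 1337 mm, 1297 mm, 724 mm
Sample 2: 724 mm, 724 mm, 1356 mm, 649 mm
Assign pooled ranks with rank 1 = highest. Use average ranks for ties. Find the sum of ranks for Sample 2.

Sorted (descending): 1356, 1337, 1297, 724, 724, 724, 649
The 3 values of 724 occupy positions 4–6 → average rank 5.
Sample 2 values → pooled ranks: 724→5, 724→5, 1356→1, 649→7
Rank sum = 5 + 5 + 1 + 7 = 18

18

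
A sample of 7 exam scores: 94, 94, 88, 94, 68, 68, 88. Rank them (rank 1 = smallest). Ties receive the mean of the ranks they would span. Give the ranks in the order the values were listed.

6, 6, 3.5, 6, 1.5, 1.5, 3.5

Sorted (ascending): 68, 68, 88, 88, 94, 94, 94
The 2 values of 68 occupy positions 1–2 → average rank (1+2)/2 = 1.5.
The 2 values of 88 occupy positions 3–4 → average rank (3+4)/2 = 3.5.
The 3 values of 94 occupy positions 5–7 → average rank 6.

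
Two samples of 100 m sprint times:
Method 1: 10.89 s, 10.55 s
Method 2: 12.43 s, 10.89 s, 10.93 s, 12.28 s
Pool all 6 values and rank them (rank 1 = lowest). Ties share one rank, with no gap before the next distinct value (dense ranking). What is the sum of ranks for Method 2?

14

Sorted (ascending): 10.55, 10.89, 10.89, 10.93, 12.28, 12.43
The 2 values of 10.89 share dense rank 2.
Remaining distinct values take the next consecutive integers.
Method 2 values → pooled ranks: 12.43→5, 10.89→2, 10.93→3, 12.28→4
Rank sum = 5 + 2 + 3 + 4 = 14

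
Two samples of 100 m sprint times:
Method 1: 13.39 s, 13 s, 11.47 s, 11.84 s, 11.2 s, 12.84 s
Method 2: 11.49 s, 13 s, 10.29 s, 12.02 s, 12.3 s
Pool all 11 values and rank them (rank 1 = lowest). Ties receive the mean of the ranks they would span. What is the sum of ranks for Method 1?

38.5

Sorted (ascending): 10.29, 11.2, 11.47, 11.49, 11.84, 12.02, 12.3, 12.84, 13, 13, 13.39
The 2 values of 13 occupy positions 9–10 → average rank (9+10)/2 = 9.5.
Method 1 values → pooled ranks: 13.39→11, 13→9.5, 11.47→3, 11.84→5, 11.2→2, 12.84→8
Rank sum = 11 + 9.5 + 3 + 5 + 2 + 8 = 38.5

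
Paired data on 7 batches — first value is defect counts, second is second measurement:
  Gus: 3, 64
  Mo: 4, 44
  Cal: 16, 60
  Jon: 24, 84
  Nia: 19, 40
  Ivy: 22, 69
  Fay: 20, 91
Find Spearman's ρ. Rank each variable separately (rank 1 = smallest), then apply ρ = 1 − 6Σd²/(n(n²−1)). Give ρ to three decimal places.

0.571

Ranks of variable 1: 1, 2, 3, 7, 4, 6, 5
Ranks of variable 2: 4, 2, 3, 6, 1, 5, 7
d = r₁ − r₂: -3, 0, 0, 1, 3, 1, -2
d²: 9, 0, 0, 1, 9, 1, 4; Σd² = 24
ρ = 1 − 6·24/(7·48) = 1 − 144/336 = 0.571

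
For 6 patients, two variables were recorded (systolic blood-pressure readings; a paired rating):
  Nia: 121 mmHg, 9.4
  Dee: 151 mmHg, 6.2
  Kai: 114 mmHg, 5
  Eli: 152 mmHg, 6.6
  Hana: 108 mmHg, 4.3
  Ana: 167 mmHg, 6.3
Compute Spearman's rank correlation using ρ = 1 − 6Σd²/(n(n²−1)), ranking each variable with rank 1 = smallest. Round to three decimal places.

Ranks of variable 1: 3, 4, 2, 5, 1, 6
Ranks of variable 2: 6, 3, 2, 5, 1, 4
d = r₁ − r₂: -3, 1, 0, 0, 0, 2
d²: 9, 1, 0, 0, 0, 4; Σd² = 14
ρ = 1 − 6·14/(6·35) = 1 − 84/210 = 0.600

0.600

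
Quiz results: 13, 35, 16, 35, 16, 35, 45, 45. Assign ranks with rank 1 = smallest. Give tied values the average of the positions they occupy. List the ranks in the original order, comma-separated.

Sorted (ascending): 13, 16, 16, 35, 35, 35, 45, 45
The 2 values of 16 occupy positions 2–3 → average rank (2+3)/2 = 2.5.
The 3 values of 35 occupy positions 4–6 → average rank 5.
The 2 values of 45 occupy positions 7–8 → average rank (7+8)/2 = 7.5.

1, 5, 2.5, 5, 2.5, 5, 7.5, 7.5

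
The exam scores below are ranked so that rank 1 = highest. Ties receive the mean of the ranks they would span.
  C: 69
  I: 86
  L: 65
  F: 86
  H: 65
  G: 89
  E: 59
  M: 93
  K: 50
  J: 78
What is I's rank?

3.5

Sorted (descending): 93, 89, 86, 86, 78, 69, 65, 65, 59, 50
The 2 values of 86 occupy positions 3–4 → average rank (3+4)/2 = 3.5.
The 2 values of 65 occupy positions 7–8 → average rank (7+8)/2 = 7.5.
I has value 86 → rank 3.5.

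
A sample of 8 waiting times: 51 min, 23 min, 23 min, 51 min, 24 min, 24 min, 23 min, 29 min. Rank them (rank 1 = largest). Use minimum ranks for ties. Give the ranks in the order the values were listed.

Sorted (descending): 51, 51, 29, 24, 24, 23, 23, 23
The 2 values of 51 occupy positions 1–2 → each gets rank 1.
The 2 values of 24 occupy positions 4–5 → each gets rank 4.
The 3 values of 23 occupy positions 6–8 → each gets rank 6.

1, 6, 6, 1, 4, 4, 6, 3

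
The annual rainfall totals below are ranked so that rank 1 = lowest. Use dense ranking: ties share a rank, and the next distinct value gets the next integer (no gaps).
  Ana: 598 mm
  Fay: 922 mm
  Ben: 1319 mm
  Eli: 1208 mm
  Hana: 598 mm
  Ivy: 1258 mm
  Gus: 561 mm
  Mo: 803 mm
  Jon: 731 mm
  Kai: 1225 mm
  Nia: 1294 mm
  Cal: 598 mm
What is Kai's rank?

7

Sorted (ascending): 561, 598, 598, 598, 731, 803, 922, 1208, 1225, 1258, 1294, 1319
The 3 values of 598 share dense rank 2.
Remaining distinct values take the next consecutive integers.
Kai has value 1225 mm → rank 7.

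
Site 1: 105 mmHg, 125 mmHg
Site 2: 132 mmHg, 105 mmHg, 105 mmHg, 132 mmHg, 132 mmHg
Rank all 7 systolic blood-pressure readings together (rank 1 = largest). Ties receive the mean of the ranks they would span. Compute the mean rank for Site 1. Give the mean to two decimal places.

Sorted (descending): 132, 132, 132, 125, 105, 105, 105
The 3 values of 132 occupy positions 1–3 → average rank 2.
The 3 values of 105 occupy positions 5–7 → average rank 6.
Site 1 values → pooled ranks: 105→6, 125→4
Mean rank = (6 + 4) / 2 = 5.00

5.00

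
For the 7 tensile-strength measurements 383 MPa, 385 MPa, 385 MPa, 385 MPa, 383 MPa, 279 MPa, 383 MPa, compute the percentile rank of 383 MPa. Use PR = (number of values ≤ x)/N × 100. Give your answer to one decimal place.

57.1

N = 7.
Strictly below 383: 1. Equal to 383: 3.
PR = 4/7 × 100 = 57.1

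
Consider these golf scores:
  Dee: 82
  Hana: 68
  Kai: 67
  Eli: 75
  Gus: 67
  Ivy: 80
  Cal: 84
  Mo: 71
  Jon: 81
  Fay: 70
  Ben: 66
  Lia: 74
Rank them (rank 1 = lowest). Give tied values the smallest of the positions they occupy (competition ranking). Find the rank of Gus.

Sorted (ascending): 66, 67, 67, 68, 70, 71, 74, 75, 80, 81, 82, 84
The 2 values of 67 occupy positions 2–3 → each gets rank 2.
Gus has value 67 → rank 2.

2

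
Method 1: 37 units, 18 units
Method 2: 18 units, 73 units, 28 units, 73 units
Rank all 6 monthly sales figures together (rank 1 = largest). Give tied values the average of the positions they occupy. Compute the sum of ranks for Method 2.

12.5

Sorted (descending): 73, 73, 37, 28, 18, 18
The 2 values of 73 occupy positions 1–2 → average rank (1+2)/2 = 1.5.
The 2 values of 18 occupy positions 5–6 → average rank (5+6)/2 = 5.5.
Method 2 values → pooled ranks: 18→5.5, 73→1.5, 28→4, 73→1.5
Rank sum = 5.5 + 1.5 + 4 + 1.5 = 12.5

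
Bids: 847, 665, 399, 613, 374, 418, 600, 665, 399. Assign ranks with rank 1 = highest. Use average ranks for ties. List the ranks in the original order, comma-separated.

1, 2.5, 7.5, 4, 9, 6, 5, 2.5, 7.5

Sorted (descending): 847, 665, 665, 613, 600, 418, 399, 399, 374
The 2 values of 665 occupy positions 2–3 → average rank (2+3)/2 = 2.5.
The 2 values of 399 occupy positions 7–8 → average rank (7+8)/2 = 7.5.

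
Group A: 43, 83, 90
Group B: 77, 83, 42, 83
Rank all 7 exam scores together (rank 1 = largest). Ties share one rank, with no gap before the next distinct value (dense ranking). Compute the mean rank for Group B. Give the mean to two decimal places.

3.00

Sorted (descending): 90, 83, 83, 83, 77, 43, 42
The 3 values of 83 share dense rank 2.
Remaining distinct values take the next consecutive integers.
Group B values → pooled ranks: 77→3, 83→2, 42→5, 83→2
Mean rank = (3 + 2 + 5 + 2) / 4 = 3.00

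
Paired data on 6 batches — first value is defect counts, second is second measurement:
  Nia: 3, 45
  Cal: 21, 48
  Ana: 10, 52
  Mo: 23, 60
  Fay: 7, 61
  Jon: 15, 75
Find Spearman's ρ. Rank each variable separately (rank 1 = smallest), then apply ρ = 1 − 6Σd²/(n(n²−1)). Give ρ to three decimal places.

Ranks of variable 1: 1, 5, 3, 6, 2, 4
Ranks of variable 2: 1, 2, 3, 4, 5, 6
d = r₁ − r₂: 0, 3, 0, 2, -3, -2
d²: 0, 9, 0, 4, 9, 4; Σd² = 26
ρ = 1 − 6·26/(6·35) = 1 − 156/210 = 0.257

0.257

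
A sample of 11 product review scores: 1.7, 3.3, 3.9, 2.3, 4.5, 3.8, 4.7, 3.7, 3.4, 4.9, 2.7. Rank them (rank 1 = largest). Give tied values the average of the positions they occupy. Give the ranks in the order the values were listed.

11, 8, 4, 10, 3, 5, 2, 6, 7, 1, 9

Sorted (descending): 4.9, 4.7, 4.5, 3.9, 3.8, 3.7, 3.4, 3.3, 2.7, 2.3, 1.7
No ties — each value takes its position as its rank.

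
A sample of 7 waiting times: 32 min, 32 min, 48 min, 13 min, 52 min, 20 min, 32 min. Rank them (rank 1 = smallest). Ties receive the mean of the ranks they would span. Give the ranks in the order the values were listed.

Sorted (ascending): 13, 20, 32, 32, 32, 48, 52
The 3 values of 32 occupy positions 3–5 → average rank 4.

4, 4, 6, 1, 7, 2, 4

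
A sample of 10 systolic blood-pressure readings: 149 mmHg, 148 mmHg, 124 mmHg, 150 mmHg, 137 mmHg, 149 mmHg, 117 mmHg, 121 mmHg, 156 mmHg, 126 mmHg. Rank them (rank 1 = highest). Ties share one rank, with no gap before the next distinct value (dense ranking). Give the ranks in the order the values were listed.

Sorted (descending): 156, 150, 149, 149, 148, 137, 126, 124, 121, 117
The 2 values of 149 share dense rank 3.
Remaining distinct values take the next consecutive integers.

3, 4, 7, 2, 5, 3, 9, 8, 1, 6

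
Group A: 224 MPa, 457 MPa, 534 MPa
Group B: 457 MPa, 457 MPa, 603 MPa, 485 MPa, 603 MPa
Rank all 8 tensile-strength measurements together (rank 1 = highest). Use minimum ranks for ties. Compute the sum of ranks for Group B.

Sorted (descending): 603, 603, 534, 485, 457, 457, 457, 224
The 2 values of 603 occupy positions 1–2 → each gets rank 1.
The 3 values of 457 occupy positions 5–7 → each gets rank 5.
Group B values → pooled ranks: 457→5, 457→5, 603→1, 485→4, 603→1
Rank sum = 5 + 5 + 1 + 4 + 1 = 16

16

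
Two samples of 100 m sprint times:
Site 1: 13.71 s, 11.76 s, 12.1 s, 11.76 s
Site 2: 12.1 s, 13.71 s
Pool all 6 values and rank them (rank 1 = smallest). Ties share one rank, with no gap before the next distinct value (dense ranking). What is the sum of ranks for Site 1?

7

Sorted (ascending): 11.76, 11.76, 12.1, 12.1, 13.71, 13.71
The 2 values of 11.76 share dense rank 1.
The 2 values of 12.1 share dense rank 2.
The 2 values of 13.71 share dense rank 3.
Site 1 values → pooled ranks: 13.71→3, 11.76→1, 12.1→2, 11.76→1
Rank sum = 3 + 1 + 2 + 1 = 7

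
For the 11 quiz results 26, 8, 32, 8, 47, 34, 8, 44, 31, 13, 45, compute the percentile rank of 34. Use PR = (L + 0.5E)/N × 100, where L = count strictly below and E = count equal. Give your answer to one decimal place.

N = 11.
Strictly below 34: 7. Equal to 34: 1.
PR = (7 + 0.5·1)/11 × 100 = 68.2

68.2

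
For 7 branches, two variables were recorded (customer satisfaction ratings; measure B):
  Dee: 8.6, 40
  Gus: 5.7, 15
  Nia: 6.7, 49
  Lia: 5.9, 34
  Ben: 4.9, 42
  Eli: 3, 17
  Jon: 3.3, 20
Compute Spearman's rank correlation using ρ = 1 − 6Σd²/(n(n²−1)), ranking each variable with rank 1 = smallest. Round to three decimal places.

Ranks of variable 1: 7, 4, 6, 5, 3, 1, 2
Ranks of variable 2: 5, 1, 7, 4, 6, 2, 3
d = r₁ − r₂: 2, 3, -1, 1, -3, -1, -1
d²: 4, 9, 1, 1, 9, 1, 1; Σd² = 26
ρ = 1 − 6·26/(7·48) = 1 − 156/336 = 0.536

0.536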